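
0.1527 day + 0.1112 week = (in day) 1 day = 86400 s, so 0.1527 day = 0.1527 * 86400 = 13193.28 s. 1 week = 604800 s, so 0.1112 week = 0.1112 * 604800 = 67253.76 s. Sum: 13193.28 + 67253.76 = 80447.04 s. 1 day = 86400 s, so 80447.04 s = 80447.04 / 86400 = 0.9311 day. Final answer: 0.9311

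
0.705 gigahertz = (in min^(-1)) 1 gigahertz = 1e+09 Hz, so 0.705 gigahertz = 0.705 * 1e+09 = 7.05e+08 Hz. 1 min^(-1) = 0.016666667 Hz, so 7.05e+08 Hz = 7.05e+08 / 0.016666667 = 4.23e+10 min^(-1). Final answer: 4.23e+10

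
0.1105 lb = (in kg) 1 lb = 0.45359237 kg, so 0.1105 lb = 0.1105 * 0.45359237 = 0.050121957 kg. Result: 0.050121957 kg ≈ 0.05012 kg (4 s.f.). Final answer: 0.05012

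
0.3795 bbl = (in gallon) 1 bbl = 0.15898729 m^3, so 0.3795 bbl = 0.3795 * 0.15898729 = 0.060335678 m^3. 1 gallon = 0.0037854118 m^3, so 0.060335678 m^3 = 0.060335678 / 0.0037854118 = 15.939 gallon ≈ 15.94 gallon (4 s.f.). Final answer: 15.94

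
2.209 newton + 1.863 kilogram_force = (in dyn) 2.209 newton = 2.209 N. 1 kilogram_force = 9.80665 N, so 1.863 kilogram_force = 1.863 * 9.80665 = 18.269789 N. Sum: 2.209 + 18.269789 = 20.478789 N. 1 dyn = 1e-05 N, so 20.478789 N = 20.478789 / 1e-05 = 2047878.9 dyn ≈ 2.048e+06 dyn (4 s.f.). Final answer: 2.048e+06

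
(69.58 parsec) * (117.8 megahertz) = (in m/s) 1 parsec = 3.0856776e+16 m, so 69.58 parsec = 69.58 * 3.0856776e+16 = 2.1470145e+18 m. 1 megahertz = 1000000 Hz, so 117.8 megahertz = 117.8 * 1000000 = 1.178e+08 Hz. Combine: 2.1470145e+18 m * 1.178e+08 Hz = 2.529183e+26 m/s. Result: 2.529183e+26 m/s ≈ 2.529e+26 m/s (4 s.f.). Final answer: 2.529e+26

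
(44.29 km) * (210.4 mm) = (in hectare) 1 km = 1000 m, so 44.29 km = 44.29 * 1000 = 44290 m. 1 mm = 0.001 m, so 210.4 mm = 210.4 * 0.001 = 0.2104 m. Combine: 44290 m * 0.2104 m = 9318.616 m^2. 1 hectare = 10000 m^2, so 9318.616 m^2 = 9318.616 / 10000 = 0.9318616 hectare ≈ 0.9319 hectare (4 s.f.). Final answer: 0.9319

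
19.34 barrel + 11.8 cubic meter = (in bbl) 93.56. Check: 1 barrel = 0.15898729 m^3, so 19.34 barrel = 19.34 * 0.15898729 = 3.0748143 m^3. 11.8 cubic meter = 11.8 m^3. Sum: 3.0748143 + 11.8 = 14.874814 m^3. 1 bbl = 0.15898729 m^3, so 14.874814 m^3 = 14.874814 / 0.15898729 = 93.559767 bbl ≈ 93.56 bbl (4 s.f.).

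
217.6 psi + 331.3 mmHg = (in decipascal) 1 psi = 6894.7573 Pa, so 217.6 psi = 217.6 * 6894.7573 = 1500299.2 Pa. 1 mmHg = 133.32237 Pa, so 331.3 mmHg = 331.3 * 133.32237 = 44169.701 Pa. Sum: 1500299.2 + 44169.701 = 1544468.9 Pa. 1 decipascal = 0.1 Pa, so 1544468.9 Pa = 1544468.9 / 0.1 = 15444689 decipascal ≈ 1.544e+07 decipascal (4 s.f.). Final answer: 1.544e+07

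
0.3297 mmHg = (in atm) 0.0004338. Check: 1 mmHg = 133.32237 Pa, so 0.3297 mmHg = 0.3297 * 133.32237 = 43.956385 Pa. 1 atm = 101325 Pa, so 43.956385 Pa = 43.956385 / 101325 = 0.00043381579 atm ≈ 0.0004338 atm (4 s.f.).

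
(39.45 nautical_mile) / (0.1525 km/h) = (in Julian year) 1 nautical_mile = 1852 m, so 39.45 nautical_mile = 39.45 * 1852 = 73061.4 m. 1 km/h = 0.27777778 m/s, so 0.1525 km/h = 0.1525 * 0.27777778 = 0.042361111 m/s. Combine: 73061.4 m / 0.042361111 m/s = 1724728.1 s. 1 Julian year = 31557600 s, so 1724728.1 s = 1724728.1 / 31557600 = 0.054653336 Julian year ≈ 0.05465 Julian year (4 s.f.). Final answer: 0.05465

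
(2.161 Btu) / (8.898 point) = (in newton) 7.263e+05. Check: 1 Btu = 1055.0559 J, so 2.161 Btu = 2.161 * 1055.0559 = 2279.9757 J. 1 point = 0.00035277778 m, so 8.898 point = 8.898 * 0.00035277778 = 0.0031390167 m. Combine: 2279.9757 J / 0.0031390167 m = 726334.37 N. 726334.37 N = 726334.37 newton ≈ 7.263e+05 newton (4 s.f.).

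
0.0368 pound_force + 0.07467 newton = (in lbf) 0.05359. Check: 1 pound_force = 4.4482216 N, so 0.0368 pound_force = 0.0368 * 4.4482216 = 0.16369456 N. 0.07467 newton = 0.07467 N. Sum: 0.16369456 + 0.07467 = 0.23836456 N. 1 lbf = 4.4482216 N, so 0.23836456 N = 0.23836456 / 4.4482216 = 0.053586484 lbf ≈ 0.05359 lbf (4 s.f.).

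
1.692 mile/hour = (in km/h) 2.723. Check: 1 mile/hour = 0.44704 m/s, so 1.692 mile/hour = 1.692 * 0.44704 = 0.75639168 m/s. 1 km/h = 0.27777778 m/s, so 0.75639168 m/s = 0.75639168 / 0.27777778 = 2.72301 km/h ≈ 2.723 km/h (4 s.f.).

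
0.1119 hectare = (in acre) 1 hectare = 10000 m^2, so 0.1119 hectare = 0.1119 * 10000 = 1119 m^2. 1 acre = 4046.8564 m^2, so 1119 m^2 = 1119 / 4046.8564 = 0.27651092 acre ≈ 0.2765 acre (4 s.f.). Final answer: 0.2765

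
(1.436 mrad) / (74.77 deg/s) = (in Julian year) 3.487e-11. Check: 1 mrad = 0.001 rad, so 1.436 mrad = 1.436 * 0.001 = 0.001436 rad. 1 deg/s = 0.017453293 rad/s, so 74.77 deg/s = 74.77 * 0.017453293 = 1.3049827 rad/s. Combine: 0.001436 rad / 1.3049827 rad/s = 0.0011003977 s. 1 Julian year = 31557600 s, so 0.0011003977 s = 0.0011003977 / 31557600 = 3.48695e-11 Julian year ≈ 3.487e-11 Julian year (4 s.f.).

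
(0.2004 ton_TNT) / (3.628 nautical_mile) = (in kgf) 1.273e+04. Check: 1 ton_TNT = 4.184e+09 J, so 0.2004 ton_TNT = 0.2004 * 4.184e+09 = 8.384736e+08 J. 1 nautical_mile = 1852 m, so 3.628 nautical_mile = 3.628 * 1852 = 6719.056 m. Combine: 8.384736e+08 J / 6719.056 m = 124790.39 N. 1 kgf = 9.80665 N, so 124790.39 N = 124790.39 / 9.80665 = 12725.078 kgf ≈ 1.273e+04 kgf (4 s.f.).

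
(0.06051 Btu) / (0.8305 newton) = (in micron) 7.687e+07. Check: 1 Btu = 1055.0559 J, so 0.06051 Btu = 0.06051 * 1055.0559 = 63.84143 J. 0.8305 newton = 0.8305 N. Combine: 63.84143 J / 0.8305 N = 76.871077 m. 1 micron = 1e-06 m, so 76.871077 m = 76.871077 / 1e-06 = 76871077 micron ≈ 7.687e+07 micron (4 s.f.).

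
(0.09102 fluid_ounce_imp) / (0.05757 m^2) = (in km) 1 fluid_ounce_imp = 2.8413063e-05 m^3, so 0.09102 fluid_ounce_imp = 0.09102 * 2.8413063e-05 = 2.5861569e-06 m^3. 0.05757 m^2 is already in m^2. Combine: 2.5861569e-06 m^3 / 0.05757 m^2 = 4.4921955e-05 m. 1 km = 1000 m, so 4.4921955e-05 m = 4.4921955e-05 / 1000 = 4.4921955e-08 km ≈ 4.492e-08 km (4 s.f.). Final answer: 4.492e-08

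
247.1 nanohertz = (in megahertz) 1 nanohertz = 1e-09 Hz, so 247.1 nanohertz = 247.1 * 1e-09 = 2.471e-07 Hz. 1 megahertz = 1000000 Hz, so 2.471e-07 Hz = 2.471e-07 / 1000000 = 2.471e-13 megahertz. Final answer: 2.471e-13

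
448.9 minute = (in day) 0.3117. Check: 1 minute = 60 s, so 448.9 minute = 448.9 * 60 = 26934 s. 1 day = 86400 s, so 26934 s = 26934 / 86400 = 0.31173611 day ≈ 0.3117 day (4 s.f.).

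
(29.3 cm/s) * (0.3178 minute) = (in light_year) 5.905e-16. Check: 1 cm/s = 0.01 m/s, so 29.3 cm/s = 29.3 * 0.01 = 0.293 m/s. 1 minute = 60 s, so 0.3178 minute = 0.3178 * 60 = 19.068 s. Combine: 0.293 m/s * 19.068 s = 5.586924 m. 1 light_year = 9.4607305e+15 m, so 5.586924 m = 5.586924 / 9.4607305e+15 = 5.9053833e-16 light_year ≈ 5.905e-16 light_year (4 s.f.).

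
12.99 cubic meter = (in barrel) 81.7. Check: 12.99 cubic meter = 12.99 m^3. 1 barrel = 0.15898729 m^3, so 12.99 m^3 = 12.99 / 0.15898729 = 81.704642 barrel ≈ 81.7 barrel (4 s.f.).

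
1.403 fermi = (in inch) 1 fermi = 1e-15 m, so 1.403 fermi = 1.403 * 1e-15 = 1.403e-15 m. 1 inch = 0.0254 m, so 1.403e-15 m = 1.403e-15 / 0.0254 = 5.523622e-14 inch ≈ 5.524e-14 inch (4 s.f.). Final answer: 5.524e-14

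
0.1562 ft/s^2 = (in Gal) 4.761. Check: 1 ft/s^2 = 0.3048 m/s^2, so 0.1562 ft/s^2 = 0.1562 * 0.3048 = 0.04760976 m/s^2. 1 Gal = 0.01 m/s^2, so 0.04760976 m/s^2 = 0.04760976 / 0.01 = 4.760976 Gal ≈ 4.761 Gal (4 s.f.).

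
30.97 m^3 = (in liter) 1 liter = 0.001 m^3, so 30.97 m^3 = 30.97 / 0.001 = 30970 liter ≈ 3.097e+04 liter (4 s.f.). Final answer: 3.097e+04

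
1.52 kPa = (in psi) 0.2205. Check: 1 kPa = 1000 Pa, so 1.52 kPa = 1.52 * 1000 = 1520 Pa. 1 psi = 6894.7573 Pa, so 1520 Pa = 1520 / 6894.7573 = 0.22045736 psi ≈ 0.2205 psi (4 s.f.).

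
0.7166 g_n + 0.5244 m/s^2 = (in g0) 1 g_n = 9.80665 m/s^2, so 0.7166 g_n = 0.7166 * 9.80665 = 7.0274454 m/s^2. 0.5244 m/s^2 is already in m/s^2. Sum: 7.0274454 + 0.5244 = 7.5518454 m/s^2. 1 g0 = 9.80665 m/s^2, so 7.5518454 m/s^2 = 7.5518454 / 9.80665 = 0.77007392 g0 ≈ 0.7701 g0 (4 s.f.). Final answer: 0.7701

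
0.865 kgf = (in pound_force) 1.907. Check: 1 kgf = 9.80665 N, so 0.865 kgf = 0.865 * 9.80665 = 8.4827522 N. 1 pound_force = 4.4482216 N, so 8.4827522 N = 8.4827522 / 4.4482216 = 1.9069986 pound_force ≈ 1.907 pound_force (4 s.f.).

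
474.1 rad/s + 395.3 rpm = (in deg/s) 2.954e+04. Check: 474.1 rad/s is already in rad/s. 1 rpm = 0.10471976 rad/s, so 395.3 rpm = 395.3 * 0.10471976 = 41.395719 rad/s. Sum: 474.1 + 41.395719 = 515.49572 rad/s. 1 deg/s = 0.017453293 rad/s, so 515.49572 rad/s = 515.49572 / 0.017453293 = 29535.729 deg/s ≈ 2.954e+04 deg/s (4 s.f.).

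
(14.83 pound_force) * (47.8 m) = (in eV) 1.968e+22. Check: 1 pound_force = 4.4482216 N, so 14.83 pound_force = 14.83 * 4.4482216 = 65.967127 N. 47.8 m is already in m. Combine: 65.967127 N * 47.8 m = 3153.2286 J. 1 eV = 1.6021766e-19 J, so 3153.2286 J = 3153.2286 / 1.6021766e-19 = 1.9680905e+22 eV ≈ 1.968e+22 eV (4 s.f.).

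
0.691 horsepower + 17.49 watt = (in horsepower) 0.7145. Check: 1 horsepower = 745.69987 W, so 0.691 horsepower = 0.691 * 745.69987 = 515.27861 W. 17.49 watt = 17.49 W. Sum: 515.27861 + 17.49 = 532.76861 W. 1 horsepower = 745.69987 W, so 532.76861 W = 532.76861 / 745.69987 = 0.71445448 horsepower ≈ 0.7145 horsepower (4 s.f.).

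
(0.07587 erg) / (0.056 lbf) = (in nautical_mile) 1 erg = 1e-07 J, so 0.07587 erg = 0.07587 * 1e-07 = 7.587e-09 J. 1 lbf = 4.4482216 N, so 0.056 lbf = 0.056 * 4.4482216 = 0.24910041 N. Combine: 7.587e-09 J / 0.24910041 N = 3.0457597e-08 m. 1 nautical_mile = 1852 m, so 3.0457597e-08 m = 3.0457597e-08 / 1852 = 1.6445787e-11 nautical_mile ≈ 1.645e-11 nautical_mile (4 s.f.). Final answer: 1.645e-11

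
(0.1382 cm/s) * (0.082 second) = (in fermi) 1 cm/s = 0.01 m/s, so 0.1382 cm/s = 0.1382 * 0.01 = 0.001382 m/s. 0.082 second = 0.082 s. Combine: 0.001382 m/s * 0.082 s = 0.000113324 m. 1 fermi = 1e-15 m, so 0.000113324 m = 0.000113324 / 1e-15 = 1.13324e+11 fermi ≈ 1.133e+11 fermi (4 s.f.). Final answer: 1.133e+11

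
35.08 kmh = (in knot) 1 kmh = 0.27777778 m/s, so 35.08 kmh = 35.08 * 0.27777778 = 9.7444444 m/s. 1 knot = 0.51444444 m/s, so 9.7444444 m/s = 9.7444444 / 0.51444444 = 18.941685 knot ≈ 18.94 knot (4 s.f.). Final answer: 18.94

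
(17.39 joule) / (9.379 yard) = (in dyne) 17.39 joule = 17.39 J. 1 yard = 0.9144 m, so 9.379 yard = 9.379 * 0.9144 = 8.5761576 m. Combine: 17.39 J / 8.5761576 m = 2.0277146 N. 1 dyne = 1e-05 N, so 2.0277146 N = 2.0277146 / 1e-05 = 202771.46 dyne ≈ 2.028e+05 dyne (4 s.f.). Final answer: 2.028e+05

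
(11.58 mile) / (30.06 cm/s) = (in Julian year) 1 mile = 1609.344 m, so 11.58 mile = 11.58 * 1609.344 = 18636.204 m. 1 cm/s = 0.01 m/s, so 30.06 cm/s = 30.06 * 0.01 = 0.3006 m/s. Combine: 18636.204 m / 0.3006 m/s = 61996.685 s. 1 Julian year = 31557600 s, so 61996.685 s = 61996.685 / 31557600 = 0.0019645564 Julian year ≈ 0.001965 Julian year (4 s.f.). Final answer: 0.001965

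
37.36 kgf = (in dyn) 3.664e+07. Check: 1 kgf = 9.80665 N, so 37.36 kgf = 37.36 * 9.80665 = 366.37644 N. 1 dyn = 1e-05 N, so 366.37644 N = 366.37644 / 1e-05 = 36637644 dyn ≈ 3.664e+07 dyn (4 s.f.).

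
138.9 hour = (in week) 0.8268. Check: 1 hour = 3600 s, so 138.9 hour = 138.9 * 3600 = 500040 s. 1 week = 604800 s, so 500040 s = 500040 / 604800 = 0.82678571 week ≈ 0.8268 week (4 s.f.).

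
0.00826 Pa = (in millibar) 8.26e-05. Check: 1 millibar = 100 Pa, so 0.00826 Pa = 0.00826 / 100 = 8.26e-05 millibar.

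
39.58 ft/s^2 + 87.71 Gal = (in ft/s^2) 1 ft/s^2 = 0.3048 m/s^2, so 39.58 ft/s^2 = 39.58 * 0.3048 = 12.063984 m/s^2. 1 Gal = 0.01 m/s^2, so 87.71 Gal = 87.71 * 0.01 = 0.8771 m/s^2. Sum: 12.063984 + 0.8771 = 12.941084 m/s^2. 1 ft/s^2 = 0.3048 m/s^2, so 12.941084 m/s^2 = 12.941084 / 0.3048 = 42.457625 ft/s^2 ≈ 42.46 ft/s^2 (4 s.f.). Final answer: 42.46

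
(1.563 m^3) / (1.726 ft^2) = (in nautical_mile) 0.005263. Check: 1.563 m^3 is already in m^3. 1 ft^2 = 0.09290304 m^2, so 1.726 ft^2 = 1.726 * 0.09290304 = 0.16035065 m^2. Combine: 1.563 m^3 / 0.16035065 m^2 = 9.7473882 m. 1 nautical_mile = 1852 m, so 9.7473882 m = 9.7473882 / 1852 = 0.0052631686 nautical_mile ≈ 0.005263 nautical_mile (4 s.f.).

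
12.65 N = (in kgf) 1.29. Check: 1 kgf = 9.80665 N, so 12.65 N = 12.65 / 9.80665 = 1.289941 kgf ≈ 1.29 kgf (4 s.f.).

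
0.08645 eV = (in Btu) 1.313e-23. Check: 1 eV = 1.6021766e-19 J, so 0.08645 eV = 0.08645 * 1.6021766e-19 = 1.3850817e-20 J. 1 Btu = 1055.0559 J, so 1.3850817e-20 J = 1.3850817e-20 / 1055.0559 = 1.3128041e-23 Btu ≈ 1.313e-23 Btu (4 s.f.).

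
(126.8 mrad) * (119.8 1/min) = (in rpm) 2.418. Check: 1 mrad = 0.001 rad, so 126.8 mrad = 126.8 * 0.001 = 0.1268 rad. 1 1/min = 0.016666667 Hz, so 119.8 1/min = 119.8 * 0.016666667 = 1.9966667 Hz. Combine: 0.1268 rad * 1.9966667 Hz = 0.25317733 rad/s. 1 rpm = 0.10471976 rad/s, so 0.25317733 rad/s = 0.25317733 / 0.10471976 = 2.4176654 rpm ≈ 2.418 rpm (4 s.f.).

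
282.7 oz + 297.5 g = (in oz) 1 oz = 0.028349523 kg, so 282.7 oz = 282.7 * 0.028349523 = 8.0144102 kg. 1 g = 0.001 kg, so 297.5 g = 297.5 * 0.001 = 0.2975 kg. Sum: 8.0144102 + 0.2975 = 8.3119102 kg. 1 oz = 0.028349523 kg, so 8.3119102 kg = 8.3119102 / 0.028349523 = 293.194 oz ≈ 293.2 oz (4 s.f.). Final answer: 293.2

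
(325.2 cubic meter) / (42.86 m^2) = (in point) 2.151e+04. Check: 325.2 cubic meter = 325.2 m^3. 42.86 m^2 is already in m^2. Combine: 325.2 m^3 / 42.86 m^2 = 7.5874942 m. 1 point = 0.00035277778 m, so 7.5874942 m = 7.5874942 / 0.00035277778 = 21507.857 point ≈ 2.151e+04 point (4 s.f.).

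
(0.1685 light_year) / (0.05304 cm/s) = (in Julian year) 1 light_year = 9.4607305e+15 m, so 0.1685 light_year = 0.1685 * 9.4607305e+15 = 1.5941331e+15 m. 1 cm/s = 0.01 m/s, so 0.05304 cm/s = 0.05304 * 0.01 = 0.0005304 m/s. Combine: 1.5941331e+15 m / 0.0005304 m/s = 3.0055299e+18 s. 1 Julian year = 31557600 s, so 3.0055299e+18 s = 3.0055299e+18 / 31557600 = 9.5239497e+10 Julian year ≈ 9.524e+10 Julian year (4 s.f.). Final answer: 9.524e+10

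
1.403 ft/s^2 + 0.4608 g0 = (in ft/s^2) 1 ft/s^2 = 0.3048 m/s^2, so 1.403 ft/s^2 = 1.403 * 0.3048 = 0.4276344 m/s^2. 1 g0 = 9.80665 m/s^2, so 0.4608 g0 = 0.4608 * 9.80665 = 4.5189043 m/s^2. Sum: 0.4276344 + 4.5189043 = 4.9465387 m/s^2. 1 ft/s^2 = 0.3048 m/s^2, so 4.9465387 m/s^2 = 4.9465387 / 0.3048 = 16.228802 ft/s^2 ≈ 16.23 ft/s^2 (4 s.f.). Final answer: 16.23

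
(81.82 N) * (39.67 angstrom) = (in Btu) 3.076e-10. Check: 81.82 N is already in N. 1 angstrom = 1e-10 m, so 39.67 angstrom = 39.67 * 1e-10 = 3.967e-09 m. Combine: 81.82 N * 3.967e-09 m = 3.2457994e-07 J. 1 Btu = 1055.0559 J, so 3.2457994e-07 J = 3.2457994e-07 / 1055.0559 = 3.0764242e-10 Btu ≈ 3.076e-10 Btu (4 s.f.).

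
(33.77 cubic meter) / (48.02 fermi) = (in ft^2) 7.57e+15. Check: 33.77 cubic meter = 33.77 m^3. 1 fermi = 1e-15 m, so 48.02 fermi = 48.02 * 1e-15 = 4.802e-14 m. Combine: 33.77 m^3 / 4.802e-14 m = 7.0324865e+14 m^2. 1 ft^2 = 0.09290304 m^2, so 7.0324865e+14 m^2 = 7.0324865e+14 / 0.09290304 = 7.5697054e+15 ft^2 ≈ 7.57e+15 ft^2 (4 s.f.).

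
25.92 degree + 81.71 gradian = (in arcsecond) 1 degree = 0.017453293 rad, so 25.92 degree = 25.92 * 0.017453293 = 0.45238934 rad. 1 gradian = 0.015707963 rad, so 81.71 gradian = 81.71 * 0.015707963 = 1.2834977 rad. Sum: 0.45238934 + 1.2834977 = 1.735887 rad. 1 arcsecond = 4.8481368e-06 rad, so 1.735887 rad = 1.735887 / 4.8481368e-06 = 358052.4 arcsecond ≈ 3.581e+05 arcsecond (4 s.f.). Final answer: 3.581e+05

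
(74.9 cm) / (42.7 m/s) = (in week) 2.9e-08. Check: 1 cm = 0.01 m, so 74.9 cm = 74.9 * 0.01 = 0.749 m. 42.7 m/s is already in m/s. Combine: 0.749 m / 42.7 m/s = 0.017540984 s. 1 week = 604800 s, so 0.017540984 s = 0.017540984 / 604800 = 2.9002949e-08 week ≈ 2.9e-08 week (4 s.f.).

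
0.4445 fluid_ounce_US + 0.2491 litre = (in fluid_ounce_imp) 1 fluid_ounce_US = 2.957353e-05 m^3, so 0.4445 fluid_ounce_US = 0.4445 * 2.957353e-05 = 1.3145434e-05 m^3. 1 litre = 0.001 m^3, so 0.2491 litre = 0.2491 * 0.001 = 0.0002491 m^3. Sum: 1.3145434e-05 + 0.0002491 = 0.00026224543 m^3. 1 fluid_ounce_imp = 2.8413063e-05 m^3, so 0.00026224543 m^3 = 0.00026224543 / 2.8413063e-05 = 9.229749 fluid_ounce_imp ≈ 9.23 fluid_ounce_imp (4 s.f.). Final answer: 9.23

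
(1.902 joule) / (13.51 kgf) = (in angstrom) 1.902 joule = 1.902 J. 1 kgf = 9.80665 N, so 13.51 kgf = 13.51 * 9.80665 = 132.48784 N. Combine: 1.902 J / 132.48784 N = 0.014356034 m. 1 angstrom = 1e-10 m, so 0.014356034 m = 0.014356034 / 1e-10 = 1.4356034e+08 angstrom ≈ 1.436e+08 angstrom (4 s.f.). Final answer: 1.436e+08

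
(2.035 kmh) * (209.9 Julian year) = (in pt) 1.061e+13. Check: 1 kmh = 0.27777778 m/s, so 2.035 kmh = 2.035 * 0.27777778 = 0.56527778 m/s. 1 Julian year = 31557600 s, so 209.9 Julian year = 209.9 * 31557600 = 6.6239402e+09 s. Combine: 0.56527778 m/s * 6.6239402e+09 s = 3.7443662e+09 m. 1 pt = 0.00035277778 m, so 3.7443662e+09 m = 3.7443662e+09 / 0.00035277778 = 1.0613951e+13 pt ≈ 1.061e+13 pt (4 s.f.).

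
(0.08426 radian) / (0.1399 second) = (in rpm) 5.751. Check: 0.08426 radian = 0.08426 rad. 0.1399 second = 0.1399 s. Combine: 0.08426 rad / 0.1399 s = 0.60228735 rad/s. 1 rpm = 0.10471976 rad/s, so 0.60228735 rad/s = 0.60228735 / 0.10471976 = 5.7514205 rpm ≈ 5.751 rpm (4 s.f.).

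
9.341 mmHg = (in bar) 0.01245. Check: 1 mmHg = 133.32237 Pa, so 9.341 mmHg = 9.341 * 133.32237 = 1245.3642 Pa. 1 bar = 100000 Pa, so 1245.3642 Pa = 1245.3642 / 100000 = 0.012453642 bar ≈ 0.01245 bar (4 s.f.).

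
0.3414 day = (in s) 2.95e+04. Check: 1 day = 86400 s, so 0.3414 day = 0.3414 * 86400 = 29496.96 s. Result: 29496.96 s ≈ 2.95e+04 s (4 s.f.).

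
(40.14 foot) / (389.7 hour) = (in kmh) 3.14e-05. Check: 1 foot = 0.3048 m, so 40.14 foot = 40.14 * 0.3048 = 12.234672 m. 1 hour = 3600 s, so 389.7 hour = 389.7 * 3600 = 1402920 s. Combine: 12.234672 m / 1402920 s = 8.7208622e-06 m/s. 1 kmh = 0.27777778 m/s, so 8.7208622e-06 m/s = 8.7208622e-06 / 0.27777778 = 3.1395104e-05 kmh ≈ 3.14e-05 kmh (4 s.f.).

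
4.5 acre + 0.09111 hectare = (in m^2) 1 acre = 4046.8564 m^2, so 4.5 acre = 4.5 * 4046.8564 = 18210.854 m^2. 1 hectare = 10000 m^2, so 0.09111 hectare = 0.09111 * 10000 = 911.1 m^2. Sum: 18210.854 + 911.1 = 19121.954 m^2. Result: 19121.954 m^2 ≈ 1.912e+04 m^2 (4 s.f.). Final answer: 1.912e+04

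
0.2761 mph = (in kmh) 0.4443. Check: 1 mph = 0.44704 m/s, so 0.2761 mph = 0.2761 * 0.44704 = 0.12342774 m/s. 1 kmh = 0.27777778 m/s, so 0.12342774 m/s = 0.12342774 / 0.27777778 = 0.44433988 kmh ≈ 0.4443 kmh (4 s.f.).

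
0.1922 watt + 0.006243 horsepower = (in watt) 0.1922 watt = 0.1922 W. 1 horsepower = 745.69987 W, so 0.006243 horsepower = 0.006243 * 745.69987 = 4.6554043 W. Sum: 0.1922 + 4.6554043 = 4.8476043 W. 4.8476043 W = 4.8476043 watt ≈ 4.848 watt (4 s.f.). Final answer: 4.848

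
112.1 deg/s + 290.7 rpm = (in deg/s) 1 deg/s = 0.017453293 rad/s, so 112.1 deg/s = 112.1 * 0.017453293 = 1.9565141 rad/s. 1 rpm = 0.10471976 rad/s, so 290.7 rpm = 290.7 * 0.10471976 = 30.442033 rad/s. Sum: 1.9565141 + 30.442033 = 32.398547 rad/s. 1 deg/s = 0.017453293 rad/s, so 32.398547 rad/s = 32.398547 / 0.017453293 = 1856.3 deg/s ≈ 1856 deg/s (4 s.f.). Final answer: 1856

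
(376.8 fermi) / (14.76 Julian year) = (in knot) 1.572e-21. Check: 1 fermi = 1e-15 m, so 376.8 fermi = 376.8 * 1e-15 = 3.768e-13 m. 1 Julian year = 31557600 s, so 14.76 Julian year = 14.76 * 31557600 = 4.6579018e+08 s. Combine: 3.768e-13 m / 4.6579018e+08 s = 8.0894793e-22 m/s. 1 knot = 0.51444444 m/s, so 8.0894793e-22 m/s = 8.0894793e-22 / 0.51444444 = 1.572469e-21 knot ≈ 1.572e-21 knot (4 s.f.).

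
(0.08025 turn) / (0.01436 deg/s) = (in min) 1 turn = 6.2831853 rad, so 0.08025 turn = 0.08025 * 6.2831853 = 0.50422562 rad. 1 deg/s = 0.017453293 rad/s, so 0.01436 deg/s = 0.01436 * 0.017453293 = 0.00025062928 rad/s. Combine: 0.50422562 rad / 0.00025062928 rad/s = 2011.8384 s. 1 min = 60 s, so 2011.8384 s = 2011.8384 / 60 = 33.530641 min ≈ 33.53 min (4 s.f.). Final answer: 33.53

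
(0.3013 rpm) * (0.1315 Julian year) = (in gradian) 8.336e+06. Check: 1 rpm = 0.10471976 rad/s, so 0.3013 rpm = 0.3013 * 0.10471976 = 0.031552062 rad/s. 1 Julian year = 31557600 s, so 0.1315 Julian year = 0.1315 * 31557600 = 4149824.4 s. Combine: 0.031552062 rad/s * 4149824.4 s = 130935.52 rad. 1 gradian = 0.015707963 rad, so 130935.52 rad = 130935.52 / 0.015707963 = 8335613.9 gradian ≈ 8.336e+06 gradian (4 s.f.).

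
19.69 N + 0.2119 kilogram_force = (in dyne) 2.177e+06. Check: 19.69 N is already in N. 1 kilogram_force = 9.80665 N, so 0.2119 kilogram_force = 0.2119 * 9.80665 = 2.0780291 N. Sum: 19.69 + 2.0780291 = 21.768029 N. 1 dyne = 1e-05 N, so 21.768029 N = 21.768029 / 1e-05 = 2176802.9 dyne ≈ 2.177e+06 dyne (4 s.f.).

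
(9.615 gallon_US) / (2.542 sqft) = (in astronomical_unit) 1 gallon_US = 0.0037854118 m^3, so 9.615 gallon_US = 9.615 * 0.0037854118 = 0.036396734 m^3. 1 sqft = 0.09290304 m^2, so 2.542 sqft = 2.542 * 0.09290304 = 0.23615953 m^2. Combine: 0.036396734 m^3 / 0.23615953 m^2 = 0.15411927 m. 1 astronomical_unit = 1.4959787e+11 m, so 0.15411927 m = 0.15411927 / 1.4959787e+11 = 1.0302237e-12 astronomical_unit ≈ 1.03e-12 astronomical_unit (4 s.f.). Final answer: 1.03e-12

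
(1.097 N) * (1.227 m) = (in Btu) 1.097 N is already in N. 1.227 m is already in m. Combine: 1.097 N * 1.227 m = 1.346019 J. 1 Btu = 1055.0559 J, so 1.346019 J = 1.346019 / 1055.0559 = 0.0012757799 Btu ≈ 0.001276 Btu (4 s.f.). Final answer: 0.001276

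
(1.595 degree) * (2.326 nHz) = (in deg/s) 1 degree = 0.017453293 rad, so 1.595 degree = 1.595 * 0.017453293 = 0.027838002 rad. 1 nHz = 1e-09 Hz, so 2.326 nHz = 2.326 * 1e-09 = 2.326e-09 Hz. Combine: 0.027838002 rad * 2.326e-09 Hz = 6.4751192e-11 rad/s. 1 deg/s = 0.017453293 rad/s, so 6.4751192e-11 rad/s = 6.4751192e-11 / 0.017453293 = 3.70997e-09 deg/s ≈ 3.71e-09 deg/s (4 s.f.). Final answer: 3.71e-09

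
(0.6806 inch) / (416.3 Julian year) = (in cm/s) 1 inch = 0.0254 m, so 0.6806 inch = 0.6806 * 0.0254 = 0.01728724 m. 1 Julian year = 31557600 s, so 416.3 Julian year = 416.3 * 31557600 = 1.3137429e+10 s. Combine: 0.01728724 m / 1.3137429e+10 s = 1.315877e-12 m/s. 1 cm/s = 0.01 m/s, so 1.315877e-12 m/s = 1.315877e-12 / 0.01 = 1.315877e-10 cm/s ≈ 1.316e-10 cm/s (4 s.f.). Final answer: 1.316e-10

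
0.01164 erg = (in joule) 1 erg = 1e-07 J, so 0.01164 erg = 0.01164 * 1e-07 = 1.164e-09 J. 1.164e-09 J = 1.164e-09 joule. Final answer: 1.164e-09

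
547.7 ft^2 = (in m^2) 50.88. Check: 1 ft^2 = 0.09290304 m^2, so 547.7 ft^2 = 547.7 * 0.09290304 = 50.882995 m^2. Result: 50.882995 m^2 ≈ 50.88 m^2 (4 s.f.).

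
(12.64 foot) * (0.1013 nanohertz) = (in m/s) 1 foot = 0.3048 m, so 12.64 foot = 12.64 * 0.3048 = 3.852672 m. 1 nanohertz = 1e-09 Hz, so 0.1013 nanohertz = 0.1013 * 1e-09 = 1.013e-10 Hz. Combine: 3.852672 m * 1.013e-10 Hz = 3.9027567e-10 m/s. Result: 3.9027567e-10 m/s ≈ 3.903e-10 m/s (4 s.f.). Final answer: 3.903e-10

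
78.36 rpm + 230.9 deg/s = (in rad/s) 12.24. Check: 1 rpm = 0.10471976 rad/s, so 78.36 rpm = 78.36 * 0.10471976 = 8.20584 rad/s. 1 deg/s = 0.017453293 rad/s, so 230.9 deg/s = 230.9 * 0.017453293 = 4.0299652 rad/s. Sum: 8.20584 + 4.0299652 = 12.235805 rad/s. Result: 12.235805 rad/s ≈ 12.24 rad/s (4 s.f.).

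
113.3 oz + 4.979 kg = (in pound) 1 oz = 0.028349523 kg, so 113.3 oz = 113.3 * 0.028349523 = 3.212001 kg. 4.979 kg is already in kg. Sum: 3.212001 + 4.979 = 8.191001 kg. 1 pound = 0.45359237 kg, so 8.191001 kg = 8.191001 / 0.45359237 = 18.058066 pound ≈ 18.06 pound (4 s.f.). Final answer: 18.06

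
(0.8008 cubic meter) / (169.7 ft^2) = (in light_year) 5.369e-18. Check: 0.8008 cubic meter = 0.8008 m^3. 1 ft^2 = 0.09290304 m^2, so 169.7 ft^2 = 169.7 * 0.09290304 = 15.765646 m^2. Combine: 0.8008 m^3 / 15.765646 m^2 = 0.050793986 m. 1 light_year = 9.4607305e+15 m, so 0.050793986 m = 0.050793986 / 9.4607305e+15 = 5.3689286e-18 light_year ≈ 5.369e-18 light_year (4 s.f.).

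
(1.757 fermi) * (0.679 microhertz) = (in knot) 2.319e-21. Check: 1 fermi = 1e-15 m, so 1.757 fermi = 1.757 * 1e-15 = 1.757e-15 m. 1 microhertz = 1e-06 Hz, so 0.679 microhertz = 0.679 * 1e-06 = 6.79e-07 Hz. Combine: 1.757e-15 m * 6.79e-07 Hz = 1.193003e-21 m/s. 1 knot = 0.51444444 m/s, so 1.193003e-21 m/s = 1.193003e-21 / 0.51444444 = 2.3190123e-21 knot ≈ 2.319e-21 knot (4 s.f.).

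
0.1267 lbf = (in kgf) 0.05747. Check: 1 lbf = 4.4482216 N, so 0.1267 lbf = 0.1267 * 4.4482216 = 0.56358968 N. 1 kgf = 9.80665 N, so 0.56358968 N = 0.56358968 / 9.80665 = 0.057470153 kgf ≈ 0.05747 kgf (4 s.f.).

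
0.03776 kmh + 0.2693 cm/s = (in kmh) 1 kmh = 0.27777778 m/s, so 0.03776 kmh = 0.03776 * 0.27777778 = 0.010488889 m/s. 1 cm/s = 0.01 m/s, so 0.2693 cm/s = 0.2693 * 0.01 = 0.002693 m/s. Sum: 0.010488889 + 0.002693 = 0.013181889 m/s. 1 kmh = 0.27777778 m/s, so 0.013181889 m/s = 0.013181889 / 0.27777778 = 0.0474548 kmh ≈ 0.04745 kmh (4 s.f.). Final answer: 0.04745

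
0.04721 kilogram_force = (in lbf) 0.1041. Check: 1 kilogram_force = 9.80665 N, so 0.04721 kilogram_force = 0.04721 * 9.80665 = 0.46297195 N. 1 lbf = 4.4482216 N, so 0.46297195 N = 0.46297195 / 4.4482216 = 0.10408023 lbf ≈ 0.1041 lbf (4 s.f.).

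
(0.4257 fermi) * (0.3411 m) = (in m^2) 1.452e-16. Check: 1 fermi = 1e-15 m, so 0.4257 fermi = 0.4257 * 1e-15 = 4.257e-16 m. 0.3411 m is already in m. Combine: 4.257e-16 m * 0.3411 m = 1.4520627e-16 m^2. Result: 1.4520627e-16 m^2 ≈ 1.452e-16 m^2 (4 s.f.).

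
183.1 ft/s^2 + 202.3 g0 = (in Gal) 1 ft/s^2 = 0.3048 m/s^2, so 183.1 ft/s^2 = 183.1 * 0.3048 = 55.80888 m/s^2. 1 g0 = 9.80665 m/s^2, so 202.3 g0 = 202.3 * 9.80665 = 1983.8853 m/s^2. Sum: 55.80888 + 1983.8853 = 2039.6942 m/s^2. 1 Gal = 0.01 m/s^2, so 2039.6942 m/s^2 = 2039.6942 / 0.01 = 203969.42 Gal ≈ 2.04e+05 Gal (4 s.f.). Final answer: 2.04e+05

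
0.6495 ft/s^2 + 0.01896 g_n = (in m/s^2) 1 ft/s^2 = 0.3048 m/s^2, so 0.6495 ft/s^2 = 0.6495 * 0.3048 = 0.1979676 m/s^2. 1 g_n = 9.80665 m/s^2, so 0.01896 g_n = 0.01896 * 9.80665 = 0.18593408 m/s^2. Sum: 0.1979676 + 0.18593408 = 0.38390168 m/s^2. Result: 0.38390168 m/s^2 ≈ 0.3839 m/s^2 (4 s.f.). Final answer: 0.3839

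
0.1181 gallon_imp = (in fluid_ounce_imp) 18.9. Check: 1 gallon_imp = 0.00454609 m^3, so 0.1181 gallon_imp = 0.1181 * 0.00454609 = 0.00053689323 m^3. 1 fluid_ounce_imp = 2.8413063e-05 m^3, so 0.00053689323 m^3 = 0.00053689323 / 2.8413063e-05 = 18.896 fluid_ounce_imp ≈ 18.9 fluid_ounce_imp (4 s.f.).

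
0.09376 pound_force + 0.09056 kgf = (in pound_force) 1 pound_force = 4.4482216 N, so 0.09376 pound_force = 0.09376 * 4.4482216 = 0.41706526 N. 1 kgf = 9.80665 N, so 0.09056 kgf = 0.09056 * 9.80665 = 0.88809022 N. Sum: 0.41706526 + 0.88809022 = 1.3051555 N. 1 pound_force = 4.4482216 N, so 1.3051555 N = 1.3051555 / 4.4482216 = 0.29341062 pound_force ≈ 0.2934 pound_force (4 s.f.). Final answer: 0.2934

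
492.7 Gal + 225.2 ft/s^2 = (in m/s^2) 73.57. Check: 1 Gal = 0.01 m/s^2, so 492.7 Gal = 492.7 * 0.01 = 4.927 m/s^2. 1 ft/s^2 = 0.3048 m/s^2, so 225.2 ft/s^2 = 225.2 * 0.3048 = 68.64096 m/s^2. Sum: 4.927 + 68.64096 = 73.56796 m/s^2. Result: 73.56796 m/s^2 ≈ 73.57 m/s^2 (4 s.f.).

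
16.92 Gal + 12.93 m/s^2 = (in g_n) 1 Gal = 0.01 m/s^2, so 16.92 Gal = 16.92 * 0.01 = 0.1692 m/s^2. 12.93 m/s^2 is already in m/s^2. Sum: 0.1692 + 12.93 = 13.0992 m/s^2. 1 g_n = 9.80665 m/s^2, so 13.0992 m/s^2 = 13.0992 / 9.80665 = 1.3357467 g_n ≈ 1.336 g_n (4 s.f.). Final answer: 1.336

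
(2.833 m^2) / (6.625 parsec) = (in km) 2.833 m^2 is already in m^2. 1 parsec = 3.0856776e+16 m, so 6.625 parsec = 6.625 * 3.0856776e+16 = 2.0442614e+17 m. Combine: 2.833 m^2 / 2.0442614e+17 m = 1.3858306e-17 m. 1 km = 1000 m, so 1.3858306e-17 m = 1.3858306e-17 / 1000 = 1.3858306e-20 km ≈ 1.386e-20 km (4 s.f.). Final answer: 1.386e-20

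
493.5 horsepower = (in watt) 1 horsepower = 745.69987 W, so 493.5 horsepower = 493.5 * 745.69987 = 368002.89 W. 368002.89 W = 368002.89 watt ≈ 3.68e+05 watt (4 s.f.). Final answer: 3.68e+05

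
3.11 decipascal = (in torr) 1 decipascal = 0.1 Pa, so 3.11 decipascal = 3.11 * 0.1 = 0.311 Pa. 1 torr = 133.32237 Pa, so 0.311 Pa = 0.311 / 133.32237 = 0.0023326918 torr ≈ 0.002333 torr (4 s.f.). Final answer: 0.002333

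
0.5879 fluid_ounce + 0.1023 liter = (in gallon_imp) 1 fluid_ounce = 2.957353e-05 m^3, so 0.5879 fluid_ounce = 0.5879 * 2.957353e-05 = 1.7386278e-05 m^3. 1 liter = 0.001 m^3, so 0.1023 liter = 0.1023 * 0.001 = 0.0001023 m^3. Sum: 1.7386278e-05 + 0.0001023 = 0.00011968628 m^3. 1 gallon_imp = 0.00454609 m^3, so 0.00011968628 m^3 = 0.00011968628 / 0.00454609 = 0.026327301 gallon_imp ≈ 0.02633 gallon_imp (4 s.f.). Final answer: 0.02633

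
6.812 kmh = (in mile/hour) 1 kmh = 0.27777778 m/s, so 6.812 kmh = 6.812 * 0.27777778 = 1.8922222 m/s. 1 mile/hour = 0.44704 m/s, so 1.8922222 m/s = 1.8922222 / 0.44704 = 4.2327806 mile/hour ≈ 4.233 mile/hour (4 s.f.). Final answer: 4.233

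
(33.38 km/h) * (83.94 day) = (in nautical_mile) 3.631e+04. Check: 1 km/h = 0.27777778 m/s, so 33.38 km/h = 33.38 * 0.27777778 = 9.2722222 m/s. 1 day = 86400 s, so 83.94 day = 83.94 * 86400 = 7252416 s. Combine: 9.2722222 m/s * 7252416 s = 67246013 m. 1 nautical_mile = 1852 m, so 67246013 m = 67246013 / 1852 = 36309.942 nautical_mile ≈ 3.631e+04 nautical_mile (4 s.f.).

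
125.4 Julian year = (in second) 1 Julian year = 31557600 s, so 125.4 Julian year = 125.4 * 31557600 = 3.957323e+09 s. 3.957323e+09 s = 3.957323e+09 second ≈ 3.957e+09 second (4 s.f.). Final answer: 3.957e+09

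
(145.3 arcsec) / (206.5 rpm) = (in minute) 5.429e-07. Check: 1 arcsec = 4.8481368e-06 rad, so 145.3 arcsec = 145.3 * 4.8481368e-06 = 0.00070443428 rad. 1 rpm = 0.10471976 rad/s, so 206.5 rpm = 206.5 * 0.10471976 = 21.624629 rad/s. Combine: 0.00070443428 rad / 21.624629 rad/s = 3.2575554e-05 s. 1 minute = 60 s, so 3.2575554e-05 s = 3.2575554e-05 / 60 = 5.429259e-07 minute ≈ 5.429e-07 minute (4 s.f.).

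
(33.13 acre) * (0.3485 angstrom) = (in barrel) 2.939e-05. Check: 1 acre = 4046.8564 m^2, so 33.13 acre = 33.13 * 4046.8564 = 134072.35 m^2. 1 angstrom = 1e-10 m, so 0.3485 angstrom = 0.3485 * 1e-10 = 3.485e-11 m. Combine: 134072.35 m^2 * 3.485e-11 m = 4.6724215e-06 m^3. 1 barrel = 0.15898729 m^3, so 4.6724215e-06 m^3 = 4.6724215e-06 / 0.15898729 = 2.9388647e-05 barrel ≈ 2.939e-05 barrel (4 s.f.).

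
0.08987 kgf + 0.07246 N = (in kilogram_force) 1 kgf = 9.80665 N, so 0.08987 kgf = 0.08987 * 9.80665 = 0.88132364 N. 0.07246 N is already in N. Sum: 0.88132364 + 0.07246 = 0.95378364 N. 1 kilogram_force = 9.80665 N, so 0.95378364 N = 0.95378364 / 9.80665 = 0.097258864 kilogram_force ≈ 0.09726 kilogram_force (4 s.f.). Final answer: 0.09726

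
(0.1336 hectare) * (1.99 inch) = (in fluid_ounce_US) 2.283e+06. Check: 1 hectare = 10000 m^2, so 0.1336 hectare = 0.1336 * 10000 = 1336 m^2. 1 inch = 0.0254 m, so 1.99 inch = 1.99 * 0.0254 = 0.050546 m. Combine: 1336 m^2 * 0.050546 m = 67.529456 m^3. 1 fluid_ounce_US = 2.957353e-05 m^3, so 67.529456 m^3 = 67.529456 / 2.957353e-05 = 2283442.6 fluid_ounce_US ≈ 2.283e+06 fluid_ounce_US (4 s.f.).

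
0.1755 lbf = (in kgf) 1 lbf = 4.4482216 N, so 0.1755 lbf = 0.1755 * 4.4482216 = 0.78066289 N. 1 kgf = 9.80665 N, so 0.78066289 N = 0.78066289 / 9.80665 = 0.079605461 kgf ≈ 0.07961 kgf (4 s.f.). Final answer: 0.07961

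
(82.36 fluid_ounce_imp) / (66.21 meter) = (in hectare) 3.534e-09. Check: 1 fluid_ounce_imp = 2.8413063e-05 m^3, so 82.36 fluid_ounce_imp = 82.36 * 2.8413063e-05 = 0.0023400998 m^3. 66.21 meter = 66.21 m. Combine: 0.0023400998 m^3 / 66.21 m = 3.5343601e-05 m^2. 1 hectare = 10000 m^2, so 3.5343601e-05 m^2 = 3.5343601e-05 / 10000 = 3.5343601e-09 hectare ≈ 3.534e-09 hectare (4 s.f.).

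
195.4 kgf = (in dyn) 1 kgf = 9.80665 N, so 195.4 kgf = 195.4 * 9.80665 = 1916.2194 N. 1 dyn = 1e-05 N, so 1916.2194 N = 1916.2194 / 1e-05 = 1.9162194e+08 dyn ≈ 1.916e+08 dyn (4 s.f.). Final answer: 1.916e+08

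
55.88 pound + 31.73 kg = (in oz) 1 pound = 0.45359237 kg, so 55.88 pound = 55.88 * 0.45359237 = 25.346742 kg. 31.73 kg is already in kg. Sum: 25.346742 + 31.73 = 57.076742 kg. 1 oz = 0.028349523 kg, so 57.076742 kg = 57.076742 / 0.028349523 = 2013.3228 oz ≈ 2013 oz (4 s.f.). Final answer: 2013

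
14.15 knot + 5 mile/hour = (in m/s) 1 knot = 0.51444444 m/s, so 14.15 knot = 14.15 * 0.51444444 = 7.2793889 m/s. 1 mile/hour = 0.44704 m/s, so 5 mile/hour = 5 * 0.44704 = 2.2352 m/s. Sum: 7.2793889 + 2.2352 = 9.5145889 m/s. Result: 9.5145889 m/s ≈ 9.515 m/s (4 s.f.). Final answer: 9.515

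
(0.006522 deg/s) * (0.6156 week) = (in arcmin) 1 deg/s = 0.017453293 rad/s, so 0.006522 deg/s = 0.006522 * 0.017453293 = 0.00011383037 rad/s. 1 week = 604800 s, so 0.6156 week = 0.6156 * 604800 = 372314.88 s. Combine: 0.00011383037 rad/s * 372314.88 s = 42.380742 rad. 1 arcmin = 0.00029088821 rad, so 42.380742 rad = 42.380742 / 0.00029088821 = 145694.26 arcmin ≈ 1.457e+05 arcmin (4 s.f.). Final answer: 1.457e+05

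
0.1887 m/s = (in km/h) 1 km/h = 0.27777778 m/s, so 0.1887 m/s = 0.1887 / 0.27777778 = 0.67932 km/h ≈ 0.6793 km/h (4 s.f.). Final answer: 0.6793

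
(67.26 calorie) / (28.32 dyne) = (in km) 1 calorie = 4.184 J, so 67.26 calorie = 67.26 * 4.184 = 281.41584 J. 1 dyne = 1e-05 N, so 28.32 dyne = 28.32 * 1e-05 = 0.0002832 N. Combine: 281.41584 J / 0.0002832 N = 993700 m. 1 km = 1000 m, so 993700 m = 993700 / 1000 = 993.7 km. Final answer: 993.7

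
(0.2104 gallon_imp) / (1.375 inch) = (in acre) 6.768e-06. Check: 1 gallon_imp = 0.00454609 m^3, so 0.2104 gallon_imp = 0.2104 * 0.00454609 = 0.00095649734 m^3. 1 inch = 0.0254 m, so 1.375 inch = 1.375 * 0.0254 = 0.034925 m. Combine: 0.00095649734 m^3 / 0.034925 m = 0.027387182 m^2. 1 acre = 4046.8564 m^2, so 0.027387182 m^2 = 0.027387182 / 4046.8564 = 6.7675201e-06 acre ≈ 6.768e-06 acre (4 s.f.).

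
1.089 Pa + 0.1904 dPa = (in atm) 1.089 Pa is already in Pa. 1 dPa = 0.1 Pa, so 0.1904 dPa = 0.1904 * 0.1 = 0.01904 Pa. Sum: 1.089 + 0.01904 = 1.10804 Pa. 1 atm = 101325 Pa, so 1.10804 Pa = 1.10804 / 101325 = 1.0935505e-05 atm ≈ 1.094e-05 atm (4 s.f.). Final answer: 1.094e-05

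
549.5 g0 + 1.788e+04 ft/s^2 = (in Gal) 1.084e+06. Check: 1 g0 = 9.80665 m/s^2, so 549.5 g0 = 549.5 * 9.80665 = 5388.7542 m/s^2. 1 ft/s^2 = 0.3048 m/s^2, so 1.788e+04 ft/s^2 = 1.788e+04 * 0.3048 = 5449.824 m/s^2. Sum: 5388.7542 + 5449.824 = 10838.578 m/s^2. 1 Gal = 0.01 m/s^2, so 10838.578 m/s^2 = 10838.578 / 0.01 = 1083857.8 Gal ≈ 1.084e+06 Gal (4 s.f.).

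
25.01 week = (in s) 1.513e+07. Check: 1 week = 604800 s, so 25.01 week = 25.01 * 604800 = 15126048 s. Result: 15126048 s ≈ 1.513e+07 s (4 s.f.).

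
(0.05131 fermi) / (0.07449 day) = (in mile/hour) 1.783e-20. Check: 1 fermi = 1e-15 m, so 0.05131 fermi = 0.05131 * 1e-15 = 5.131e-17 m. 1 day = 86400 s, so 0.07449 day = 0.07449 * 86400 = 6435.936 s. Combine: 5.131e-17 m / 6435.936 s = 7.9724223e-21 m/s. 1 mile/hour = 0.44704 m/s, so 7.9724223e-21 m/s = 7.9724223e-21 / 0.44704 = 1.7833801e-20 mile/hour ≈ 1.783e-20 mile/hour (4 s.f.).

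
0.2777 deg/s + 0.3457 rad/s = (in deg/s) 1 deg/s = 0.017453293 rad/s, so 0.2777 deg/s = 0.2777 * 0.017453293 = 0.0048467793 rad/s. 0.3457 rad/s is already in rad/s. Sum: 0.0048467793 + 0.3457 = 0.35054678 rad/s. 1 deg/s = 0.017453293 rad/s, so 0.35054678 rad/s = 0.35054678 / 0.017453293 = 20.084851 deg/s ≈ 20.08 deg/s (4 s.f.). Final answer: 20.08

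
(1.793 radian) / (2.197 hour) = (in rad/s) 1.793 radian = 1.793 rad. 1 hour = 3600 s, so 2.197 hour = 2.197 * 3600 = 7909.2 s. Combine: 1.793 rad / 7909.2 s = 0.00022669802 rad/s. Result: 0.00022669802 rad/s ≈ 0.0002267 rad/s (4 s.f.). Final answer: 0.0002267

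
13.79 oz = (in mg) 3.909e+05. Check: 1 oz = 0.028349523 kg, so 13.79 oz = 13.79 * 0.028349523 = 0.39093992 kg. 1 mg = 1e-06 kg, so 0.39093992 kg = 0.39093992 / 1e-06 = 390939.92 mg ≈ 3.909e+05 mg (4 s.f.).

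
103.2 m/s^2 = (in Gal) 1 Gal = 0.01 m/s^2, so 103.2 m/s^2 = 103.2 / 0.01 = 10320 Gal ≈ 1.032e+04 Gal (4 s.f.). Final answer: 1.032e+04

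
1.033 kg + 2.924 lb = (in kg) 2.359. Check: 1.033 kg is already in kg. 1 lb = 0.45359237 kg, so 2.924 lb = 2.924 * 0.45359237 = 1.3263041 kg. Sum: 1.033 + 1.3263041 = 2.3593041 kg. Result: 2.3593041 kg ≈ 2.359 kg (4 s.f.).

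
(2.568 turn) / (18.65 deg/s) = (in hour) 1 turn = 6.2831853 rad, so 2.568 turn = 2.568 * 6.2831853 = 16.13522 rad. 1 deg/s = 0.017453293 rad/s, so 18.65 deg/s = 18.65 * 0.017453293 = 0.32550391 rad/s. Combine: 16.13522 rad / 0.32550391 rad/s = 49.569973 s. 1 hour = 3600 s, so 49.569973 s = 49.569973 / 3600 = 0.013769437 hour ≈ 0.01377 hour (4 s.f.). Final answer: 0.01377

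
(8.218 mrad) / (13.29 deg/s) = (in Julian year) 1 mrad = 0.001 rad, so 8.218 mrad = 8.218 * 0.001 = 0.008218 rad. 1 deg/s = 0.017453293 rad/s, so 13.29 deg/s = 13.29 * 0.017453293 = 0.23195426 rad/s. Combine: 0.008218 rad / 0.23195426 rad/s = 0.035429399 s. 1 Julian year = 31557600 s, so 0.035429399 s = 0.035429399 / 31557600 = 1.1226899e-09 Julian year ≈ 1.123e-09 Julian year (4 s.f.). Final answer: 1.123e-09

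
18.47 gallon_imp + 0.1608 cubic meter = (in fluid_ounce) 1 gallon_imp = 0.00454609 m^3, so 18.47 gallon_imp = 18.47 * 0.00454609 = 0.083966282 m^3. 0.1608 cubic meter = 0.1608 m^3. Sum: 0.083966282 + 0.1608 = 0.24476628 m^3. 1 fluid_ounce = 2.957353e-05 m^3, so 0.24476628 m^3 = 0.24476628 / 2.957353e-05 = 8276.5326 fluid_ounce ≈ 8277 fluid_ounce (4 s.f.). Final answer: 8277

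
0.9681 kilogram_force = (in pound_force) 1 kilogram_force = 9.80665 N, so 0.9681 kilogram_force = 0.9681 * 9.80665 = 9.4938179 N. 1 pound_force = 4.4482216 N, so 9.4938179 N = 9.4938179 / 4.4482216 = 2.1342952 pound_force ≈ 2.134 pound_force (4 s.f.). Final answer: 2.134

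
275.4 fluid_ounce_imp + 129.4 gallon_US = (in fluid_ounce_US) 1.683e+04. Check: 1 fluid_ounce_imp = 2.8413063e-05 m^3, so 275.4 fluid_ounce_imp = 275.4 * 2.8413063e-05 = 0.0078249574 m^3. 1 gallon_US = 0.0037854118 m^3, so 129.4 gallon_US = 129.4 * 0.0037854118 = 0.48983228 m^3. Sum: 0.0078249574 + 0.48983228 = 0.49765724 m^3. 1 fluid_ounce_US = 2.957353e-05 m^3, so 0.49765724 m^3 = 0.49765724 / 2.957353e-05 = 16827.793 fluid_ounce_US ≈ 1.683e+04 fluid_ounce_US (4 s.f.).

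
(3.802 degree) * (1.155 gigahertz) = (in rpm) 7.319e+08. Check: 1 degree = 0.017453293 rad, so 3.802 degree = 3.802 * 0.017453293 = 0.066357418 rad. 1 gigahertz = 1e+09 Hz, so 1.155 gigahertz = 1.155 * 1e+09 = 1.155e+09 Hz. Combine: 0.066357418 rad * 1.155e+09 Hz = 76642818 rad/s. 1 rpm = 0.10471976 rad/s, so 76642818 rad/s = 76642818 / 0.10471976 = 7.31885e+08 rpm ≈ 7.319e+08 rpm (4 s.f.).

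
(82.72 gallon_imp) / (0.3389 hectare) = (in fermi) 1.11e+11. Check: 1 gallon_imp = 0.00454609 m^3, so 82.72 gallon_imp = 82.72 * 0.00454609 = 0.37605256 m^3. 1 hectare = 10000 m^2, so 0.3389 hectare = 0.3389 * 10000 = 3389 m^2. Combine: 0.37605256 m^3 / 3389 m^2 = 0.00011096269 m. 1 fermi = 1e-15 m, so 0.00011096269 m = 0.00011096269 / 1e-15 = 1.1096269e+11 fermi ≈ 1.11e+11 fermi (4 s.f.).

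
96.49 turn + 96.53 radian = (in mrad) 1 turn = 6.2831853 rad, so 96.49 turn = 96.49 * 6.2831853 = 606.26455 rad. 96.53 radian = 96.53 rad. Sum: 606.26455 + 96.53 = 702.79455 rad. 1 mrad = 0.001 rad, so 702.79455 rad = 702.79455 / 0.001 = 702794.55 mrad ≈ 7.028e+05 mrad (4 s.f.). Final answer: 7.028e+05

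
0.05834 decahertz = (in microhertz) 1 decahertz = 10 Hz, so 0.05834 decahertz = 0.05834 * 10 = 0.5834 Hz. 1 microhertz = 1e-06 Hz, so 0.5834 Hz = 0.5834 / 1e-06 = 583400 microhertz ≈ 5.834e+05 microhertz (4 s.f.). Final answer: 5.834e+05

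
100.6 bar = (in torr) 1 bar = 100000 Pa, so 100.6 bar = 100.6 * 100000 = 10060000 Pa. 1 torr = 133.32237 Pa, so 10060000 Pa = 10060000 / 133.32237 = 75456.205 torr ≈ 7.546e+04 torr (4 s.f.). Final answer: 7.546e+04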